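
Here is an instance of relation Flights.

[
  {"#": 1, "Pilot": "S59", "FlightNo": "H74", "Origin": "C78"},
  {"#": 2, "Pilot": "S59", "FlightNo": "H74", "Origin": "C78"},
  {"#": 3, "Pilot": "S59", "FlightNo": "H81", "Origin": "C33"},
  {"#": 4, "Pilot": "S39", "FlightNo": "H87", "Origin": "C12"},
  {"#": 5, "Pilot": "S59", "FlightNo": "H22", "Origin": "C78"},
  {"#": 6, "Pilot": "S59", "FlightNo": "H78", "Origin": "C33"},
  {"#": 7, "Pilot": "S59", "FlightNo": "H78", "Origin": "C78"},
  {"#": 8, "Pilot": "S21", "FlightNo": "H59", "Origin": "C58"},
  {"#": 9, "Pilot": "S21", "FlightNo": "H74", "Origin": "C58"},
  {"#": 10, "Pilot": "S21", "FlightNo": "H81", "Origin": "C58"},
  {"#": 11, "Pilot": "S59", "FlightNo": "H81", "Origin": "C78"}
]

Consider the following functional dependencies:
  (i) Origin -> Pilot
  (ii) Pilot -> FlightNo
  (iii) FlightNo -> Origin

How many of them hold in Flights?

(i) Origin -> Pilot: every LHS value maps to a single RHS value — holds.
(ii) Pilot -> FlightNo: Pilot=S59: rows 1, 2, 3, 5, 6, 7, 11 → FlightNo takes values {H74, H81, H22, H78} — violation; Pilot=S21: rows 8, 9, 10 → FlightNo takes values {H59, H74, H81} — violation — fails.
(iii) FlightNo -> Origin: FlightNo=H74: rows 1, 2, 9 → Origin takes values {C78, C58} — violation; FlightNo=H81: rows 3, 10, 11 → Origin takes values {C33, C58, C78} — violation; FlightNo=H78: rows 6, 7 → Origin takes values {C33, C78} — violation — fails.
1 of the 3 dependencies holds.

1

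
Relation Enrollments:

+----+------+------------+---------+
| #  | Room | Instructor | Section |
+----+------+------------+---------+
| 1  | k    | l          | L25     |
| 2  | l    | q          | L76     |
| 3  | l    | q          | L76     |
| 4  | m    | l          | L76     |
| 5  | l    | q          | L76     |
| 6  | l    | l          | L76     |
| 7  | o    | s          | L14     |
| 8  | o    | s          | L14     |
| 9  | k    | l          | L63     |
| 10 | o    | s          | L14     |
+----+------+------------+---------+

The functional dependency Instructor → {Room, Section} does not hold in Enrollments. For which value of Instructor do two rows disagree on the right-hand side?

Instructor=l: rows 1, 4, 6, 9 → {Room,Section} takes values {(k, L25), (m, L76), (l, L76), (k, L63)} — violation
Instructor=q: rows 2, 3, 5 → {Room,Section} = (l, L76), (l, L76), (l, L76) ✓
Instructor=s: rows 7, 8, 10 → {Room,Section} = (o, L14), (o, L14), (o, L14) ✓
The only Instructor value with inconsistent RHS is Instructor=l.

l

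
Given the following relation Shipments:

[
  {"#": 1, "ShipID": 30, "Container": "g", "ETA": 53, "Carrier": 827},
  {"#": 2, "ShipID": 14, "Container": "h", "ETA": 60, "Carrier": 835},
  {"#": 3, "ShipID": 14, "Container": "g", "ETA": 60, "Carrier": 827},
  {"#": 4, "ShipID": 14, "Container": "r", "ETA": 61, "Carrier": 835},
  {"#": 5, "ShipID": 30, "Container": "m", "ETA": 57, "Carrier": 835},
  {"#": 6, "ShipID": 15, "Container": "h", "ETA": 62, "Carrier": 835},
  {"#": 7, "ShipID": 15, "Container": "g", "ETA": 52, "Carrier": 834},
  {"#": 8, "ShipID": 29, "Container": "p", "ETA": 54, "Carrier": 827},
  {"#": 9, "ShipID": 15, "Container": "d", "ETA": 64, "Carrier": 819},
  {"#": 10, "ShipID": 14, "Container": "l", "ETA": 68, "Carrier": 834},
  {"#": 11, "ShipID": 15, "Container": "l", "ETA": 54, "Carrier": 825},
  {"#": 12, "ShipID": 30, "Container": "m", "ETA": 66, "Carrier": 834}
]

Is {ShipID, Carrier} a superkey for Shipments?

Rows 2 and 4 have the same {ShipID, Carrier} value (ShipID=14, Carrier=835) but are distinct tuples, so {ShipID, Carrier} does not determine every attribute — not a superkey.

No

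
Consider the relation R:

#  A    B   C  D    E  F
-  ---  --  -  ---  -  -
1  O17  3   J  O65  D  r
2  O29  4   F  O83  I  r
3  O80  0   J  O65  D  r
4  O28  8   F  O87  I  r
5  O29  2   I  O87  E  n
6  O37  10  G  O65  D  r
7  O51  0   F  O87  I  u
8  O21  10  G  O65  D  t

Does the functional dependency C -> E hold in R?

Yes

C=J: rows 1, 3 → E = D, D ✓
C=F: rows 2, 4, 7 → E = I, I, I ✓
C=I: row 5 → E = E ✓
C=G: rows 6, 8 → E = D, D ✓
Every C value is associated with a single E value, so C -> E holds.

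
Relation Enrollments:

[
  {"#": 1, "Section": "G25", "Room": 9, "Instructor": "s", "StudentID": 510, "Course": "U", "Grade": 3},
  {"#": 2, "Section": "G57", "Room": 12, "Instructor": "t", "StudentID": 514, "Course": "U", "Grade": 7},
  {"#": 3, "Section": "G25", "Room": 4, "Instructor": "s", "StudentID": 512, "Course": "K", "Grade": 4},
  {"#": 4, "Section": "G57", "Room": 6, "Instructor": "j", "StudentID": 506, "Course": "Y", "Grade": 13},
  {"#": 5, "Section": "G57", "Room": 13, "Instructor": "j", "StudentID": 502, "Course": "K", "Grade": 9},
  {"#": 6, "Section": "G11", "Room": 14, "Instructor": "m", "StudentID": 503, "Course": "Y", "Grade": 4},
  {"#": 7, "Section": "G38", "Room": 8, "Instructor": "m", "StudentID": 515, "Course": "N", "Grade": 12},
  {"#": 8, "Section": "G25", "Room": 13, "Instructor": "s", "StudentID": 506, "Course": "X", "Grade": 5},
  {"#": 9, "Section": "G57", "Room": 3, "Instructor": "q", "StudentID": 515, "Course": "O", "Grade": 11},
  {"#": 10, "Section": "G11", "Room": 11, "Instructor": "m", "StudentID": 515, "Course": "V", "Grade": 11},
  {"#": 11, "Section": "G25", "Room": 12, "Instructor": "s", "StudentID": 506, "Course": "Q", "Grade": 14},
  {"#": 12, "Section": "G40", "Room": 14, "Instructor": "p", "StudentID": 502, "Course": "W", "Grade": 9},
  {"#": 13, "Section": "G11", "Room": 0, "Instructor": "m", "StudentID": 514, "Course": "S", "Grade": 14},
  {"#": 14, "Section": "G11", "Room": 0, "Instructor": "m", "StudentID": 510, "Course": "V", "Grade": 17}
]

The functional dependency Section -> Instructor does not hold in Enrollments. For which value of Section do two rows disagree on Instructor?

G57

Section=G25: rows 1, 3, 8, 11 → Instructor = s, s, s, s ✓
Section=G57: rows 2, 4, 5, 9 → Instructor takes values {t, j, q} — violation
Section=G11: rows 6, 10, 13, 14 → Instructor = m, m, m, m ✓
Section=G38: row 7 → Instructor = m ✓
Section=G40: row 12 → Instructor = p ✓
The only Section value with inconsistent Instructor is Section=G57.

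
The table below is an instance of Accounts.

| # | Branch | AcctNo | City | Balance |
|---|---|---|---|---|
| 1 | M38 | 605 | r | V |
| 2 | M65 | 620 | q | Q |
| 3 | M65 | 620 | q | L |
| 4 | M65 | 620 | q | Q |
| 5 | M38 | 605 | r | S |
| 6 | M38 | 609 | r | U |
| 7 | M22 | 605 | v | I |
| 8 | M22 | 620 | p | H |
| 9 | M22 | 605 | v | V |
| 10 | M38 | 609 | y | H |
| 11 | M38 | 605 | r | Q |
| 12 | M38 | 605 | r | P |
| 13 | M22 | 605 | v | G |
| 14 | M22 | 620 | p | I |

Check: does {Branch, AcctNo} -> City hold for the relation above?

No

(Branch=M38, AcctNo=605): rows 1, 5, 11, 12 → City = r, r, r, r ✓
(Branch=M65, AcctNo=620): rows 2, 3, 4 → City = q, q, q ✓
(Branch=M38, AcctNo=609): rows 6, 10 → City takes values {r, y} — violation
(Branch=M22, AcctNo=605): rows 7, 9, 13 → City = v, v, v ✓
(Branch=M22, AcctNo=620): rows 8, 14 → City = p, p ✓
Two rows agree on {Branch, AcctNo} but differ on City, so {Branch, AcctNo} -> City does not hold.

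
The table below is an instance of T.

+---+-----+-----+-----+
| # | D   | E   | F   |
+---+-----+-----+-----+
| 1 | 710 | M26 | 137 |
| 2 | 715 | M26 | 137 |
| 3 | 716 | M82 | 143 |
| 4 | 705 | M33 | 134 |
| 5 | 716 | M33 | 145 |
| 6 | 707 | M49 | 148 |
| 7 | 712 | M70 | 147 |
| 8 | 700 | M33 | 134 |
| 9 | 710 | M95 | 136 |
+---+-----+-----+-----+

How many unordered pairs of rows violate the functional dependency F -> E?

0

F=137: all 2 rows agree on E — 0 pairs.
F=134: all 2 rows agree on E — 0 pairs.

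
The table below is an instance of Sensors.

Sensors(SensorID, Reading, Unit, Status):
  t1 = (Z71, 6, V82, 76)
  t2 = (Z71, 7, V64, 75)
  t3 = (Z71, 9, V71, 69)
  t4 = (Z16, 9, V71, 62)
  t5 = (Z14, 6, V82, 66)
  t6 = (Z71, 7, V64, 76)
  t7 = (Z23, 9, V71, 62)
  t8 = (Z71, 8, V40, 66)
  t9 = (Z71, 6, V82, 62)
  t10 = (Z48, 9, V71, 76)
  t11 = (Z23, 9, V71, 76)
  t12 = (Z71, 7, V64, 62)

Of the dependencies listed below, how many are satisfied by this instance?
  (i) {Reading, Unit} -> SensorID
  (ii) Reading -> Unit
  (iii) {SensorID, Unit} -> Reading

2

(i) {Reading, Unit} -> SensorID: (Reading=6, Unit=V82): rows 1, 5, 9 → SensorID takes values {Z71, Z14} — violation; (Reading=9, Unit=V71): rows 3, 4, 7, 10, 11 → SensorID takes values {Z71, Z16, Z23, Z48} — violation — fails.
(ii) Reading -> Unit: every LHS value maps to a single RHS value — holds.
(iii) {SensorID, Unit} -> Reading: every LHS value maps to a single RHS value — holds.
2 of the 3 dependencies hold.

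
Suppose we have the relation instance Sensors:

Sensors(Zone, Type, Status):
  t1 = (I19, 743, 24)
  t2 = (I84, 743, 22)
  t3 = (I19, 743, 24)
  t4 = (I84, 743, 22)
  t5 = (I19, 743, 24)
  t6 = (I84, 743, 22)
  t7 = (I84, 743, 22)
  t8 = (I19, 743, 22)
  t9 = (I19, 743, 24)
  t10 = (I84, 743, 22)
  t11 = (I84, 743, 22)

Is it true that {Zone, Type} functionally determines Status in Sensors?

No

(Zone=I19, Type=743): rows 1, 3, 5, 8, 9 → Status takes values {24, 22} — violation
(Zone=I84, Type=743): rows 2, 4, 6, 7, 10, 11 → Status = 22, 22, 22, 22, 22, 22 ✓
Two rows agree on {Zone, Type} but differ on Status, so {Zone, Type} -> Status does not hold.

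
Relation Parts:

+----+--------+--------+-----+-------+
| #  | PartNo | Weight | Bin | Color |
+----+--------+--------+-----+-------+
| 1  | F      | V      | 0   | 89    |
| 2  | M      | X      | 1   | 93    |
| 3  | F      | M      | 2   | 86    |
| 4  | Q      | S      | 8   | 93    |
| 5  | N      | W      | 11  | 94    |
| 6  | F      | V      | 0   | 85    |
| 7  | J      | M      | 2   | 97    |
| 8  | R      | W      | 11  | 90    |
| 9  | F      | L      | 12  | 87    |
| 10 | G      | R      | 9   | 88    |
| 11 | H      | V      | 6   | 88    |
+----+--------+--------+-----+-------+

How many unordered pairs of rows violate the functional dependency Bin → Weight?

Bin=0: all 2 rows agree on Weight — 0 pairs.
Bin=2: all 2 rows agree on Weight — 0 pairs.
Bin=11: all 2 rows agree on Weight — 0 pairs.

0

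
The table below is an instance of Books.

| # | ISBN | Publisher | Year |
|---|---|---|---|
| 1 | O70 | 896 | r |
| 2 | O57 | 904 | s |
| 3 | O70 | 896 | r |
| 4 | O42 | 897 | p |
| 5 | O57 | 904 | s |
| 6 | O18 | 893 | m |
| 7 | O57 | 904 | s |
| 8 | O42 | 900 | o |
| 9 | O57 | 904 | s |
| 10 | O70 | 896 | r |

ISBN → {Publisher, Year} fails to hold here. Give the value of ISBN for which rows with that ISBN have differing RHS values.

O42

ISBN=O70: rows 1, 3, 10 → {Publisher,Year} = (896, r), (896, r), (896, r) ✓
ISBN=O57: rows 2, 5, 7, 9 → {Publisher,Year} = (904, s), (904, s), (904, s), (904, s) ✓
ISBN=O42: rows 4, 8 → {Publisher,Year} takes values {(897, p), (900, o)} — violation
ISBN=O18: row 6 → {Publisher,Year} = (893, m) ✓
The only ISBN value with inconsistent RHS is ISBN=O42.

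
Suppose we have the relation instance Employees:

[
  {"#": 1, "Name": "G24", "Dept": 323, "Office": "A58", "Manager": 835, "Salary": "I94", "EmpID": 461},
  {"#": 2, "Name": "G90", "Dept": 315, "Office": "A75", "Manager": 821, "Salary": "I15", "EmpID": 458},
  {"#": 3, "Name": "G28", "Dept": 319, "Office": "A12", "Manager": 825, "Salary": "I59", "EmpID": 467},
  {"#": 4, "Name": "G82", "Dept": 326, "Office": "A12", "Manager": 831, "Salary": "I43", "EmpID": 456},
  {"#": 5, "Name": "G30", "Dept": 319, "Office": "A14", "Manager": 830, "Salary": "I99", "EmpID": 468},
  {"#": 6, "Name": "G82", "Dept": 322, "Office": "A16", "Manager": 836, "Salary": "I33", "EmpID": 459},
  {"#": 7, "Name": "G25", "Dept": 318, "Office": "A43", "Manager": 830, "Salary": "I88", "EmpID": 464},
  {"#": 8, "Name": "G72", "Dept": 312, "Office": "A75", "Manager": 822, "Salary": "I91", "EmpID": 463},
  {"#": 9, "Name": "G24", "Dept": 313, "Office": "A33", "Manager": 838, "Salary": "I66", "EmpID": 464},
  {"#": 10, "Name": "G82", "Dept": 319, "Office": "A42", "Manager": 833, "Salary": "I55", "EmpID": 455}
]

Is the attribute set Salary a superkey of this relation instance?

All 10 rows have distinct Salary values, so Salary → (all attributes) holds and Salary is a superkey.

Yes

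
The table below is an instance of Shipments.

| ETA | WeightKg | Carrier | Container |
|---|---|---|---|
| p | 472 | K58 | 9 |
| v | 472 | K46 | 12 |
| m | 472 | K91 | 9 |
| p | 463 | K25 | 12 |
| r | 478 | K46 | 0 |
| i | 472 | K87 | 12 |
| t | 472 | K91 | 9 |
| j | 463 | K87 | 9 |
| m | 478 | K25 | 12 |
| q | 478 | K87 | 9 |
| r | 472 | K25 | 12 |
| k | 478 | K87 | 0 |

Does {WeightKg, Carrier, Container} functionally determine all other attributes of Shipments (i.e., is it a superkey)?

No

Two distinct rows share (WeightKg=472, Carrier=K91, Container=9), so {WeightKg, Carrier, Container} does not determine every attribute — not a superkey.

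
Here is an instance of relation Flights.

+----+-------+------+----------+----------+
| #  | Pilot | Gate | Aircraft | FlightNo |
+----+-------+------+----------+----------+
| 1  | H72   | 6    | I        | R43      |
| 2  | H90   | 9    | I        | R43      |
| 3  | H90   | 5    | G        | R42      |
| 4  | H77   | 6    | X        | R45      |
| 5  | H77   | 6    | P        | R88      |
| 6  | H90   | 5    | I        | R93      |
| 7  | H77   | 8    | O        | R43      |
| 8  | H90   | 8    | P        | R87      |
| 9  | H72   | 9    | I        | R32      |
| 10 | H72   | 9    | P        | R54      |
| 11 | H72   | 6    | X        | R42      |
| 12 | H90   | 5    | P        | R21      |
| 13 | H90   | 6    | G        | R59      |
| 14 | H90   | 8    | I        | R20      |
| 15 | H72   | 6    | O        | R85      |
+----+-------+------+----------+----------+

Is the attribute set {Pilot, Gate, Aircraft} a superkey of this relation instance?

Yes

All 15 rows have distinct {Pilot, Gate, Aircraft} values, so {Pilot, Gate, Aircraft} → (all attributes) holds and {Pilot, Gate, Aircraft} is a superkey.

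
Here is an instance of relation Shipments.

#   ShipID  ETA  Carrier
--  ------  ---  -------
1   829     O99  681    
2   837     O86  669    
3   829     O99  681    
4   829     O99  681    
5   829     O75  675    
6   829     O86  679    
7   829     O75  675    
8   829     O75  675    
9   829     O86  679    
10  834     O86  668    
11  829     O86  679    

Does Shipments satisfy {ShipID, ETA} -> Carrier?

Yes

(ShipID=829, ETA=O99): rows 1, 3, 4 → Carrier = 681, 681, 681 ✓
(ShipID=837, ETA=O86): row 2 → Carrier = 669 ✓
(ShipID=829, ETA=O75): rows 5, 7, 8 → Carrier = 675, 675, 675 ✓
(ShipID=829, ETA=O86): rows 6, 9, 11 → Carrier = 679, 679, 679 ✓
(ShipID=834, ETA=O86): row 10 → Carrier = 668 ✓
Every {ShipID, ETA} value is associated with a single Carrier value, so {ShipID, ETA} -> Carrier holds.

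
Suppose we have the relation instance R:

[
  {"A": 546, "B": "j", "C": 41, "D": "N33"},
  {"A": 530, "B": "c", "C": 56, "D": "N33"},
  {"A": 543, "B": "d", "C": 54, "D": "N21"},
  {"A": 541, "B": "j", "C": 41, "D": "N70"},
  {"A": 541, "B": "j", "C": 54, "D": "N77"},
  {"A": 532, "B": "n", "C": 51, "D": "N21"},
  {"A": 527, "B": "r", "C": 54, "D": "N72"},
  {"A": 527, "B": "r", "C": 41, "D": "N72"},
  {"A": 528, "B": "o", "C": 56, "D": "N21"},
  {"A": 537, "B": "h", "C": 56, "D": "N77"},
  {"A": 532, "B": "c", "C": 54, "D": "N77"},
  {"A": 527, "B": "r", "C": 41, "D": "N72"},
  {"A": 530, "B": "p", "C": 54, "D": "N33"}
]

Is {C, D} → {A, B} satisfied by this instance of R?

(C=41, D=N33): 1 row → {A,B} = (546, j) ✓
(C=56, D=N33): 1 row → {A,B} = (530, c) ✓
(C=54, D=N21): 1 row → {A,B} = (543, d) ✓
(C=41, D=N70): 1 row → {A,B} = (541, j) ✓
(C=54, D=N77): 2 rows → {A,B} takes values {(541, j), (532, c)} — violation
(C=51, D=N21): 1 row → {A,B} = (532, n) ✓
(C=54, D=N72): 1 row → {A,B} = (527, r) ✓
(C=41, D=N72): 2 rows → {A,B} = (527, r), (527, r) ✓
(C=56, D=N21): 1 row → {A,B} = (528, o) ✓
(C=56, D=N77): 1 row → {A,B} = (537, h) ✓
(C=54, D=N33): 1 row → {A,B} = (530, p) ✓
Two rows agree on {C, D} but differ on {A, B}, so {C, D} → {A, B} does not hold.

No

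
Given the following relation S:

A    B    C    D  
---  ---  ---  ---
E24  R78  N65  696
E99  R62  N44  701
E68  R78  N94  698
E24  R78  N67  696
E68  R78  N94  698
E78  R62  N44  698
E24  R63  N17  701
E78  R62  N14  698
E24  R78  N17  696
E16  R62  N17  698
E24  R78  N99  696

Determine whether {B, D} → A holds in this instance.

(B=R78, D=696): 4 rows → A = E24, E24, E24, E24 ✓
(B=R62, D=701): 1 row → A = E99 ✓
(B=R78, D=698): 2 rows → A = E68, E68 ✓
(B=R62, D=698): 3 rows → A takes values {E78, E16} — violation
(B=R63, D=701): 1 row → A = E24 ✓
Two rows agree on {B, D} but differ on A, so {B, D} → A does not hold.

No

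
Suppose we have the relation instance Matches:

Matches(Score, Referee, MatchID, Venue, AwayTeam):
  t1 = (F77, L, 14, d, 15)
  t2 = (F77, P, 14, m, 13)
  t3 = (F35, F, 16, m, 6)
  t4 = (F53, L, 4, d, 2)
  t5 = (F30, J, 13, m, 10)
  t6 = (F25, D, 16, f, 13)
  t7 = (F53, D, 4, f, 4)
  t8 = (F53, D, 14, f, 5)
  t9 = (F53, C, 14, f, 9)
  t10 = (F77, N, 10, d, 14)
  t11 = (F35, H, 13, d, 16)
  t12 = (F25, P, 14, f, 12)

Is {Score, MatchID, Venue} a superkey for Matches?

Rows 8 and 9 have the same {Score, MatchID, Venue} value (Score=F53, MatchID=14, Venue=f) but are distinct tuples, so {Score, MatchID, Venue} does not determine every attribute — not a superkey.

No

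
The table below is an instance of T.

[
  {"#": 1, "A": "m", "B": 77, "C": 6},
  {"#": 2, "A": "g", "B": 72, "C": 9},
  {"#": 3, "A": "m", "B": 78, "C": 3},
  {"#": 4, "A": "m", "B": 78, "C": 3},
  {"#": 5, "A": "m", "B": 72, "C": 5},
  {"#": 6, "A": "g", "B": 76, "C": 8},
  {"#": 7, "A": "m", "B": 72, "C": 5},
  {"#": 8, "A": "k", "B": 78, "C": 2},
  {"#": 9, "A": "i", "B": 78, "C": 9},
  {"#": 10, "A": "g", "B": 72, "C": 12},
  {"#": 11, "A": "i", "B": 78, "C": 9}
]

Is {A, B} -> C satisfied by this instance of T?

No

(A=m, B=77): row 1 → C = 6 ✓
(A=g, B=72): rows 2, 10 → C takes values {9, 12} — violation
(A=m, B=78): rows 3, 4 → C = 3, 3 ✓
(A=m, B=72): rows 5, 7 → C = 5, 5 ✓
(A=g, B=76): row 6 → C = 8 ✓
(A=k, B=78): row 8 → C = 2 ✓
(A=i, B=78): rows 9, 11 → C = 9, 9 ✓
Two rows agree on {A, B} but differ on C, so {A, B} -> C does not hold.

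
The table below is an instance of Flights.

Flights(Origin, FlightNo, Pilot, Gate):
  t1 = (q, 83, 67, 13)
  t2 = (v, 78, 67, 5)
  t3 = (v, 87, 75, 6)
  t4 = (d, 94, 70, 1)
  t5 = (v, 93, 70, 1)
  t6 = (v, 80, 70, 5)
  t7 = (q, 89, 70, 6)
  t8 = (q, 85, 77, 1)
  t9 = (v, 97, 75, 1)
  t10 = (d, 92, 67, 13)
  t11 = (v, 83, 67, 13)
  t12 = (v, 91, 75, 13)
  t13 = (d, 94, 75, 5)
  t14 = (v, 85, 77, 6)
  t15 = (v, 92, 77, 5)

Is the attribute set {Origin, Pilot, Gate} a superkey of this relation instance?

Yes

All 15 rows have distinct {Origin, Pilot, Gate} values, so {Origin, Pilot, Gate} → (all attributes) holds and {Origin, Pilot, Gate} is a superkey.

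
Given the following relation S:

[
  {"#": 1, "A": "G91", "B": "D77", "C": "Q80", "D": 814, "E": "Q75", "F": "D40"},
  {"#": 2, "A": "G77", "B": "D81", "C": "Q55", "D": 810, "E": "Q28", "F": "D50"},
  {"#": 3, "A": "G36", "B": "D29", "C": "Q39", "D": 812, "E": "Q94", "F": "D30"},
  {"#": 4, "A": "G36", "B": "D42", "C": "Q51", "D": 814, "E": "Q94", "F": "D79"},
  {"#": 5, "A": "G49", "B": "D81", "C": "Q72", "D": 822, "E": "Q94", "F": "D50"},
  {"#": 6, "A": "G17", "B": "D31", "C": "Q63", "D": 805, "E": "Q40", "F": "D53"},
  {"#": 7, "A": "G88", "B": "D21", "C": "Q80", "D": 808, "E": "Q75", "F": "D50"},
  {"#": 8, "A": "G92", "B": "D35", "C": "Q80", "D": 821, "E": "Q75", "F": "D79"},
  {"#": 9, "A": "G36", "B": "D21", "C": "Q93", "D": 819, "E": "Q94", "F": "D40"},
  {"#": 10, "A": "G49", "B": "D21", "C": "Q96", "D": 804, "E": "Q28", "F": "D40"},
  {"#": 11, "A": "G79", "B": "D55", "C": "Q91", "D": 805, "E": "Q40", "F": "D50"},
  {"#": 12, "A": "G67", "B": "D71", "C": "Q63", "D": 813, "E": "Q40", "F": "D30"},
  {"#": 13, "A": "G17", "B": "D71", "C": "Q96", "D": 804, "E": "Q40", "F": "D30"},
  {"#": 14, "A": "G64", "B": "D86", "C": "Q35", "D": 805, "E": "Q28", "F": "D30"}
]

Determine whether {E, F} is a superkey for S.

Rows 12 and 13 have the same {E, F} value (E=Q40, F=D30) but are distinct tuples, so {E, F} does not determine every attribute — not a superkey.

No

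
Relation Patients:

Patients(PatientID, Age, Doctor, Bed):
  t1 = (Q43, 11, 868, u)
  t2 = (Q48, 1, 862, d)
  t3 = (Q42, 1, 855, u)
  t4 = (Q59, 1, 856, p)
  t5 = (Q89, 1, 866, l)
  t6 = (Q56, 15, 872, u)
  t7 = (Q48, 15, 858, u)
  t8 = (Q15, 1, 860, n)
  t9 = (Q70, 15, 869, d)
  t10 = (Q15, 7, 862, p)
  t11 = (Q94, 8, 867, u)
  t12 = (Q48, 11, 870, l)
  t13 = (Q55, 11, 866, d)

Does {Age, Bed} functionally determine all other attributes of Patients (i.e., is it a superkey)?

Rows 6 and 7 have the same {Age, Bed} value (Age=15, Bed=u) but are distinct tuples, so {Age, Bed} does not determine every attribute — not a superkey.

No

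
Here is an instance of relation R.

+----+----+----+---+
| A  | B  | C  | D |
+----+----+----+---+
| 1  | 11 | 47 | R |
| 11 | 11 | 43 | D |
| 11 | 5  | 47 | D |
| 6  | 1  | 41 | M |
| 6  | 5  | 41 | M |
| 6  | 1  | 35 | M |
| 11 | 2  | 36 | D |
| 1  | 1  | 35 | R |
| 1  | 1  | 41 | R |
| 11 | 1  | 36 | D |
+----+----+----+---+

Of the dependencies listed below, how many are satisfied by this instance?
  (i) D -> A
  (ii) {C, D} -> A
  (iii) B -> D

2

(i) D -> A: every LHS value maps to a single RHS value — holds.
(ii) {C, D} -> A: every LHS value maps to a single RHS value — holds.
(iii) B -> D: B=11: 2 rows → D takes values {R, D} — violation; B=5: 2 rows → D takes values {D, M} — violation; B=1: 5 rows → D takes values {M, R, D} — violation — fails.
2 of the 3 dependencies hold.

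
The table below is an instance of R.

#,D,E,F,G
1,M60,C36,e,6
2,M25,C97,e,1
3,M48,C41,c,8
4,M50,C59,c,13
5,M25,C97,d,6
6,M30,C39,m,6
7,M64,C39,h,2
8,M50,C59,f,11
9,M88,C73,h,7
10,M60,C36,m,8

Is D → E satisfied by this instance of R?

Yes

D=M60: rows 1, 10 → E = C36, C36 ✓
D=M25: rows 2, 5 → E = C97, C97 ✓
D=M48: row 3 → E = C41 ✓
D=M50: rows 4, 8 → E = C59, C59 ✓
D=M30: row 6 → E = C39 ✓
D=M64: row 7 → E = C39 ✓
D=M88: row 9 → E = C73 ✓
Every D value is associated with a single E value, so D → E holds.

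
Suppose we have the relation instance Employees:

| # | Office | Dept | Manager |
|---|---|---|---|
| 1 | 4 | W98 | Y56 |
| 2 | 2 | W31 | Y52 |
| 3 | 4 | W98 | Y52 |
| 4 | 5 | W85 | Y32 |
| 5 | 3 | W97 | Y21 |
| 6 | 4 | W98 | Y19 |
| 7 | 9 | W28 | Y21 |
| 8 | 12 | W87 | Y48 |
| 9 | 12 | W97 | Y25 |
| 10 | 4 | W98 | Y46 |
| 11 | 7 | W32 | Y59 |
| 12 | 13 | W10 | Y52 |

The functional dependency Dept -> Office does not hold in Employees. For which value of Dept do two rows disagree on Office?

Dept=W98: rows 1, 3, 6, 10 → Office = 4, 4, 4, 4 ✓
Dept=W31: row 2 → Office = 2 ✓
Dept=W85: row 4 → Office = 5 ✓
Dept=W97: rows 5, 9 → Office takes values {3, 12} — violation
Dept=W28: row 7 → Office = 9 ✓
Dept=W87: row 8 → Office = 12 ✓
Dept=W32: row 11 → Office = 7 ✓
Dept=W10: row 12 → Office = 13 ✓
The only Dept value with inconsistent Office is Dept=W97.

W97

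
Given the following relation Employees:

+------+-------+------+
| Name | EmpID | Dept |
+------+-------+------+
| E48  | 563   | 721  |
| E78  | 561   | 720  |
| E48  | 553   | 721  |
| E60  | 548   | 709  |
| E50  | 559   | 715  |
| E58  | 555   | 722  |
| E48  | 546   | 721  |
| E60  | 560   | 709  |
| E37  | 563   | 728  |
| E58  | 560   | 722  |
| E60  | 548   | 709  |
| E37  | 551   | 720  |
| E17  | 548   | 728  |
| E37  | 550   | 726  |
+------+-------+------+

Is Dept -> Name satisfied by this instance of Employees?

No

Dept=721: 3 rows → Name = E48, E48, E48 ✓
Dept=720: 2 rows → Name takes values {E78, E37} — violation
Dept=709: 3 rows → Name = E60, E60, E60 ✓
Dept=715: 1 row → Name = E50 ✓
Dept=722: 2 rows → Name = E58, E58 ✓
Dept=728: 2 rows → Name takes values {E37, E17} — violation
Dept=726: 1 row → Name = E37 ✓
Two rows agree on Dept but differ on Name, so Dept -> Name does not hold.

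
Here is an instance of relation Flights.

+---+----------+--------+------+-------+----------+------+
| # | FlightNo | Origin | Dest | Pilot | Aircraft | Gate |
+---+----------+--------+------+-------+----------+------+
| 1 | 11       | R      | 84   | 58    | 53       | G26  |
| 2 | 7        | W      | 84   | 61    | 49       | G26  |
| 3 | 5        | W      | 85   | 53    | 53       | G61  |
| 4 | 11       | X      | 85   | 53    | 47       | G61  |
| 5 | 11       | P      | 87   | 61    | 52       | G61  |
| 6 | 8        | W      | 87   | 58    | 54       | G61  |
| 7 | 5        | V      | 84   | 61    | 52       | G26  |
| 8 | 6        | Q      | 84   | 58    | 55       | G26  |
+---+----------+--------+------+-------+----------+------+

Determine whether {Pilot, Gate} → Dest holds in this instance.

Yes

(Pilot=58, Gate=G26): rows 1, 8 → Dest = 84, 84 ✓
(Pilot=61, Gate=G26): rows 2, 7 → Dest = 84, 84 ✓
(Pilot=53, Gate=G61): rows 3, 4 → Dest = 85, 85 ✓
(Pilot=61, Gate=G61): row 5 → Dest = 87 ✓
(Pilot=58, Gate=G61): row 6 → Dest = 87 ✓
Every {Pilot, Gate} value is associated with a single Dest value, so {Pilot, Gate} → Dest holds.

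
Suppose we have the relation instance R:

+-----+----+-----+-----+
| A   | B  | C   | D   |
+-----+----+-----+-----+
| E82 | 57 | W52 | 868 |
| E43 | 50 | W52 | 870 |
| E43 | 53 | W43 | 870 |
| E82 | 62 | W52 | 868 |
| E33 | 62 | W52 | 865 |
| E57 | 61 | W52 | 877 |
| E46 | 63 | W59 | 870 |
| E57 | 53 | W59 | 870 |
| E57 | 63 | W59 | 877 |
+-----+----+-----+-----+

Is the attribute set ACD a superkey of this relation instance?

Two distinct rows share (A=E82, C=W52, D=868), so ACD does not determine every attribute — not a superkey.

No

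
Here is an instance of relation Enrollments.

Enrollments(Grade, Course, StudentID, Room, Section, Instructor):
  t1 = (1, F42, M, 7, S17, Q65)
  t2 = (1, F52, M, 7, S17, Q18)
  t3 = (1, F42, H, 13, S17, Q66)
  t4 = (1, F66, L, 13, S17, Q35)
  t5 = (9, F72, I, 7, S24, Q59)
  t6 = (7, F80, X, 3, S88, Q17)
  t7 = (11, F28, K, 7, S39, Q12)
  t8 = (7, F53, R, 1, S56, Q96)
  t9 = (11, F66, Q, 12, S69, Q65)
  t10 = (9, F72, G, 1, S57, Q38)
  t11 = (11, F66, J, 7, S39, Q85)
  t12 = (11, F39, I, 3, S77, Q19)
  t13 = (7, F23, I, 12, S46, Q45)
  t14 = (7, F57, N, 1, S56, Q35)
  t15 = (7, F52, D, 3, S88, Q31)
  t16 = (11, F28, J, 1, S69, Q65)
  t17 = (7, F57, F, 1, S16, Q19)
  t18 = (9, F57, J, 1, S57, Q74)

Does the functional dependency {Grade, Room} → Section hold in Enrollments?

(Grade=1, Room=7): rows 1, 2 → Section = S17, S17 ✓
(Grade=1, Room=13): rows 3, 4 → Section = S17, S17 ✓
(Grade=9, Room=7): row 5 → Section = S24 ✓
(Grade=7, Room=3): rows 6, 15 → Section = S88, S88 ✓
(Grade=11, Room=7): rows 7, 11 → Section = S39, S39 ✓
(Grade=7, Room=1): rows 8, 14, 17 → Section takes values {S56, S16} — violation
(Grade=11, Room=12): row 9 → Section = S69 ✓
(Grade=9, Room=1): rows 10, 18 → Section = S57, S57 ✓
(Grade=11, Room=3): row 12 → Section = S77 ✓
(Grade=7, Room=12): row 13 → Section = S46 ✓
(Grade=11, Room=1): row 16 → Section = S69 ✓
Two rows agree on {Grade, Room} but differ on Section, so {Grade, Room} → Section does not hold.

No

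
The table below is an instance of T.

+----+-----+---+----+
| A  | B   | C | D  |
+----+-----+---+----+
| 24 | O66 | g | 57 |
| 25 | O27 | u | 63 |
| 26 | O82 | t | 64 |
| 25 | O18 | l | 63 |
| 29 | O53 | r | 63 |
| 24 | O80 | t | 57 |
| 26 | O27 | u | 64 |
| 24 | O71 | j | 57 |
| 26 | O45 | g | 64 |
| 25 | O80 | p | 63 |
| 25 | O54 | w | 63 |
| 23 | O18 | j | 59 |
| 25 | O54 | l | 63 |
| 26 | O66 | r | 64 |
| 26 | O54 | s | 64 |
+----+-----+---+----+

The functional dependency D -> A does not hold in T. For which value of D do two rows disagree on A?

63

D=57: 3 rows → A = 24, 24, 24 ✓
D=63: 6 rows → A takes values {25, 29} — violation
D=64: 5 rows → A = 26, 26, 26, 26, 26 ✓
D=59: 1 row → A = 23 ✓
The only D value with inconsistent A is D=63.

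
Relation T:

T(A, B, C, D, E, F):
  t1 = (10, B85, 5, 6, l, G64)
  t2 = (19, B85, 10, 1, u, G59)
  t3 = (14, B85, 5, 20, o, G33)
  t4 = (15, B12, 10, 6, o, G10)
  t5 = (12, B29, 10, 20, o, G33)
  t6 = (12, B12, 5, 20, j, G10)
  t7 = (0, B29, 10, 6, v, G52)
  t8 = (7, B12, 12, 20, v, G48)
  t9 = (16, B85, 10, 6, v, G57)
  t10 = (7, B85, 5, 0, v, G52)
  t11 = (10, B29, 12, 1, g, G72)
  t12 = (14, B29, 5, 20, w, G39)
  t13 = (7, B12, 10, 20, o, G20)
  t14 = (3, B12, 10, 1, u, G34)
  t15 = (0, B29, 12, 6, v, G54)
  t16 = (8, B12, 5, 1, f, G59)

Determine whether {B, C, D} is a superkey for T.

All 16 rows have distinct {B, C, D} values, so {B, C, D} → (all attributes) holds and {B, C, D} is a superkey.

Yes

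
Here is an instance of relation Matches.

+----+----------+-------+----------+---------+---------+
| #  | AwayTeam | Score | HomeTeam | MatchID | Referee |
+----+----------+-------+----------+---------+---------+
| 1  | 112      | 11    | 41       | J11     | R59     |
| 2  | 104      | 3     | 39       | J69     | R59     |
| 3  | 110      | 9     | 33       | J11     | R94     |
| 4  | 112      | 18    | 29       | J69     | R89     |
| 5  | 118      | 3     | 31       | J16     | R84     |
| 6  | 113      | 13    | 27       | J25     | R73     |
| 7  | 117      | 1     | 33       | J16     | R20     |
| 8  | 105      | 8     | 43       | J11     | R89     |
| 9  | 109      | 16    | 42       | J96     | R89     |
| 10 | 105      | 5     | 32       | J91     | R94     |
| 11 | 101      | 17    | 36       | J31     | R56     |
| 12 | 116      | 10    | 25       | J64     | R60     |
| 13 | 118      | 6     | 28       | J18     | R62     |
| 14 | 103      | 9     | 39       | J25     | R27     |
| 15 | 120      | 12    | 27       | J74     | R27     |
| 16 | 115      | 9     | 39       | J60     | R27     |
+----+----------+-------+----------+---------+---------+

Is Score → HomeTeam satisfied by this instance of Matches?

No

Score=11: row 1 → HomeTeam = 41 ✓
Score=3: rows 2, 5 → HomeTeam takes values {39, 31} — violation
Score=9: rows 3, 14, 16 → HomeTeam takes values {33, 39} — violation
Score=18: row 4 → HomeTeam = 29 ✓
Score=13: row 6 → HomeTeam = 27 ✓
Score=1: row 7 → HomeTeam = 33 ✓
Score=8: row 8 → HomeTeam = 43 ✓
Score=16: row 9 → HomeTeam = 42 ✓
Score=5: row 10 → HomeTeam = 32 ✓
Score=17: row 11 → HomeTeam = 36 ✓
Score=10: row 12 → HomeTeam = 25 ✓
Score=6: row 13 → HomeTeam = 28 ✓
Score=12: row 15 → HomeTeam = 27 ✓
Two rows agree on Score but differ on HomeTeam, so Score → HomeTeam does not hold.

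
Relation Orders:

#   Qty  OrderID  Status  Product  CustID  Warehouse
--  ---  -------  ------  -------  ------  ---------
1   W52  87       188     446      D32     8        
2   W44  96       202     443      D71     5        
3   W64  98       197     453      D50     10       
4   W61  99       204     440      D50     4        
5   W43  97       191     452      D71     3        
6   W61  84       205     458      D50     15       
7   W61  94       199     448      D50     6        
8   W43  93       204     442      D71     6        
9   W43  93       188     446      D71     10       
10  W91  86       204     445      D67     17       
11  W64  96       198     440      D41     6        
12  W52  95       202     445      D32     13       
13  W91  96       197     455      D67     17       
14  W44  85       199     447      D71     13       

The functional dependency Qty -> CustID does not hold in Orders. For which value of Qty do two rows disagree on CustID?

Qty=W52: rows 1, 12 → CustID = D32, D32 ✓
Qty=W44: rows 2, 14 → CustID = D71, D71 ✓
Qty=W64: rows 3, 11 → CustID takes values {D50, D41} — violation
Qty=W61: rows 4, 6, 7 → CustID = D50, D50, D50 ✓
Qty=W43: rows 5, 8, 9 → CustID = D71, D71, D71 ✓
Qty=W91: rows 10, 13 → CustID = D67, D67 ✓
The only Qty value with inconsistent CustID is Qty=W64.

W64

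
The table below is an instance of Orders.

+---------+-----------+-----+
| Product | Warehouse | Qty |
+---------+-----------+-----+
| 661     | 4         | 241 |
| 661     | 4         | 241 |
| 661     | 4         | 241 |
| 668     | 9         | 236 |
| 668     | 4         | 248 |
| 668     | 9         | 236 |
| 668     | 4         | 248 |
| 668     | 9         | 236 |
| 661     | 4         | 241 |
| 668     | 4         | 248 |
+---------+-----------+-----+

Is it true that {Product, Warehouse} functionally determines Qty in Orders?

(Product=661, Warehouse=4): 4 rows → Qty = 241, 241, 241, 241 ✓
(Product=668, Warehouse=9): 3 rows → Qty = 236, 236, 236 ✓
(Product=668, Warehouse=4): 3 rows → Qty = 248, 248, 248 ✓
Every {Product, Warehouse} value is associated with a single Qty value, so {Product, Warehouse} -> Qty holds.

Yes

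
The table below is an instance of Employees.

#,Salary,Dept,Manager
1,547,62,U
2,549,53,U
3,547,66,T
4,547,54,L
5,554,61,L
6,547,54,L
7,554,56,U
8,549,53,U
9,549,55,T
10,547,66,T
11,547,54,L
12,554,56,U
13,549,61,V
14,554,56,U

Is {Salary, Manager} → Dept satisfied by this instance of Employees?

(Salary=547, Manager=U): row 1 → Dept = 62 ✓
(Salary=549, Manager=U): rows 2, 8 → Dept = 53, 53 ✓
(Salary=547, Manager=T): rows 3, 10 → Dept = 66, 66 ✓
(Salary=547, Manager=L): rows 4, 6, 11 → Dept = 54, 54, 54 ✓
(Salary=554, Manager=L): row 5 → Dept = 61 ✓
(Salary=554, Manager=U): rows 7, 12, 14 → Dept = 56, 56, 56 ✓
(Salary=549, Manager=T): row 9 → Dept = 55 ✓
(Salary=549, Manager=V): row 13 → Dept = 61 ✓
Every {Salary, Manager} value is associated with a single Dept value, so {Salary, Manager} → Dept holds.

Yes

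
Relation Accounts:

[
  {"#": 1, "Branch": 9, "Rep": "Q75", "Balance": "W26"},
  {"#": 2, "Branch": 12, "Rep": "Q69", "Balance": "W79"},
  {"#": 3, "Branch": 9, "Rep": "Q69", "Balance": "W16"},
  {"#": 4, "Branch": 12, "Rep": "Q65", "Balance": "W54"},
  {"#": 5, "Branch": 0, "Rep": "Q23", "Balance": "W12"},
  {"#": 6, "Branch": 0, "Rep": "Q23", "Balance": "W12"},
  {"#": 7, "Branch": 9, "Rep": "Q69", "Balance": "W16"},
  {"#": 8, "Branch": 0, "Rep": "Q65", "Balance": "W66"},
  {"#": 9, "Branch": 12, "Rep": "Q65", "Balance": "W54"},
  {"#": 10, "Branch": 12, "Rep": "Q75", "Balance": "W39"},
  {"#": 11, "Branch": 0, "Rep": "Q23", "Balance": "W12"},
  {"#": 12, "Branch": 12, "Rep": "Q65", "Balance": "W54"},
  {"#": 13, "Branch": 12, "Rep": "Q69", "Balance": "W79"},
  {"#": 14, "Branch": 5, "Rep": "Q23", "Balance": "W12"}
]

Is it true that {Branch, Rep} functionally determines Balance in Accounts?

Yes

(Branch=9, Rep=Q75): row 1 → Balance = W26 ✓
(Branch=12, Rep=Q69): rows 2, 13 → Balance = W79, W79 ✓
(Branch=9, Rep=Q69): rows 3, 7 → Balance = W16, W16 ✓
(Branch=12, Rep=Q65): rows 4, 9, 12 → Balance = W54, W54, W54 ✓
(Branch=0, Rep=Q23): rows 5, 6, 11 → Balance = W12, W12, W12 ✓
(Branch=0, Rep=Q65): row 8 → Balance = W66 ✓
(Branch=12, Rep=Q75): row 10 → Balance = W39 ✓
(Branch=5, Rep=Q23): row 14 → Balance = W12 ✓
Every {Branch, Rep} value is associated with a single Balance value, so {Branch, Rep} -> Balance holds.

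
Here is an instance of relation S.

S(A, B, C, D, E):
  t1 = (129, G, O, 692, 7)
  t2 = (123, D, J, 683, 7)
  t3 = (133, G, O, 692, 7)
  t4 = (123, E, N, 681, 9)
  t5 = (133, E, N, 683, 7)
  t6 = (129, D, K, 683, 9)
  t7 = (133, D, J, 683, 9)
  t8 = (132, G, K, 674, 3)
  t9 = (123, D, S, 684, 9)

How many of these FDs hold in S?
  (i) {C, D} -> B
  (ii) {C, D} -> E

1

(i) {C, D} -> B: every LHS value maps to a single RHS value — holds.
(ii) {C, D} -> E: (C=J, D=683): rows 2, 7 → E takes values {7, 9} — violation — fails.
1 of the 2 dependencies holds.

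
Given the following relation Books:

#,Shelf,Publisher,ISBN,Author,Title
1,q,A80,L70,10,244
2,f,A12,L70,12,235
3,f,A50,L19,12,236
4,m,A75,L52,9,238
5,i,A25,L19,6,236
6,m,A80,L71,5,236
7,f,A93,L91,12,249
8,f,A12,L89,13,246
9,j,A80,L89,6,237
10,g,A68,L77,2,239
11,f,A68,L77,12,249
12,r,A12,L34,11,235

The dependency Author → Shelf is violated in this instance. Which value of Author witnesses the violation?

Author=10: row 1 → Shelf = q ✓
Author=12: rows 2, 3, 7, 11 → Shelf = f, f, f, f ✓
Author=9: row 4 → Shelf = m ✓
Author=6: rows 5, 9 → Shelf takes values {i, j} — violation
Author=5: row 6 → Shelf = m ✓
Author=13: row 8 → Shelf = f ✓
Author=2: row 10 → Shelf = g ✓
Author=11: row 12 → Shelf = r ✓
The only Author value with inconsistent Shelf is Author=6.

6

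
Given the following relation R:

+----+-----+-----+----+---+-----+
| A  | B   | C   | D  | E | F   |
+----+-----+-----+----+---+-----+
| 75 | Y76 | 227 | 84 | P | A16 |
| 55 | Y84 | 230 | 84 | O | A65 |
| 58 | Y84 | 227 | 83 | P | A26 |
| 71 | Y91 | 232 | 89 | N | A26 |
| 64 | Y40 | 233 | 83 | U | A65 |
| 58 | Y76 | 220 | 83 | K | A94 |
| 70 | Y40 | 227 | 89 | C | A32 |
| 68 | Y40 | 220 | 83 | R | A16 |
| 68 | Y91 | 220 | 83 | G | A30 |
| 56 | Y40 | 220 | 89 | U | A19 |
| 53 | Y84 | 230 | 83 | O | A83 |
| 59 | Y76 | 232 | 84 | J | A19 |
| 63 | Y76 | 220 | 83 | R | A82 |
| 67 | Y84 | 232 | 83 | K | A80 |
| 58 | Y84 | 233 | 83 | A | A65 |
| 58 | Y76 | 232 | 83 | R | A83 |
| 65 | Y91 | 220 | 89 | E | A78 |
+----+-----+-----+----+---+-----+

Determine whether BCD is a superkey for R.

Two distinct rows share (B=Y76, C=220, D=83), so BCD does not determine every attribute — not a superkey.

No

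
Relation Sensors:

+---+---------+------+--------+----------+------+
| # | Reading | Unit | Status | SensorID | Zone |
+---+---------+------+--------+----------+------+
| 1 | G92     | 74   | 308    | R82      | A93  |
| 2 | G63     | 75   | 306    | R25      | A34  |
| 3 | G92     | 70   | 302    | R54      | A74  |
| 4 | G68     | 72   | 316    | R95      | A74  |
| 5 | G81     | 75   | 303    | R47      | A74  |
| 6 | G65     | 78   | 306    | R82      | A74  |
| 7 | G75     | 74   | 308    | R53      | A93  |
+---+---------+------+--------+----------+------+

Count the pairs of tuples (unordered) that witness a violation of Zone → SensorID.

Zone=A93: violating pairs (1,7) — 1 pair.
Zone=A74: violating pairs (3,4), (3,5), (3,6), (4,5), (4,6), (5,6) — 6 pairs.

7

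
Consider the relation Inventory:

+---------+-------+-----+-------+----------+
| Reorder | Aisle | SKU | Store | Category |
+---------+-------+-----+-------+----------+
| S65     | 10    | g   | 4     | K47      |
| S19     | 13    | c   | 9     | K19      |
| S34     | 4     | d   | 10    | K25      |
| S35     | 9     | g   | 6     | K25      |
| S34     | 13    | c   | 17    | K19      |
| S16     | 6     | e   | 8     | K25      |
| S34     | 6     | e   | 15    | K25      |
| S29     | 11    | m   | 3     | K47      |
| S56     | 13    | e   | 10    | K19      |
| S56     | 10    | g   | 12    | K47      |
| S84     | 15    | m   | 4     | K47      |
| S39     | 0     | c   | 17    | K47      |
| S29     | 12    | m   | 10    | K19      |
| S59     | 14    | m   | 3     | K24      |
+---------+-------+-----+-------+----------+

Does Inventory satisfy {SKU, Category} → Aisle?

(SKU=g, Category=K47): 2 rows → Aisle = 10, 10 ✓
(SKU=c, Category=K19): 2 rows → Aisle = 13, 13 ✓
(SKU=d, Category=K25): 1 row → Aisle = 4 ✓
(SKU=g, Category=K25): 1 row → Aisle = 9 ✓
(SKU=e, Category=K25): 2 rows → Aisle = 6, 6 ✓
(SKU=m, Category=K47): 2 rows → Aisle takes values {11, 15} — violation
(SKU=e, Category=K19): 1 row → Aisle = 13 ✓
(SKU=c, Category=K47): 1 row → Aisle = 0 ✓
(SKU=m, Category=K19): 1 row → Aisle = 12 ✓
(SKU=m, Category=K24): 1 row → Aisle = 14 ✓
Two rows agree on {SKU, Category} but differ on Aisle, so {SKU, Category} → Aisle does not hold.

No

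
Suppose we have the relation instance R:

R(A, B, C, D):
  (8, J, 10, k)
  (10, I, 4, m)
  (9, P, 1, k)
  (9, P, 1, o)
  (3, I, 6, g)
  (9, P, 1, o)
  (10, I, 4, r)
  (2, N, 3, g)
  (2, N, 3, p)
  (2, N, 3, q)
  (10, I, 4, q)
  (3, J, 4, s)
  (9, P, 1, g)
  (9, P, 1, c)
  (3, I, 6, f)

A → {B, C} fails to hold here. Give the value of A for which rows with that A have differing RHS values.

A=8: 1 row → {B,C} = (J, 10) ✓
A=10: 3 rows → {B,C} = (I, 4), (I, 4), (I, 4) ✓
A=9: 5 rows → {B,C} = (P, 1), (P, 1), (P, 1), (P, 1), (P, 1) ✓
A=3: 3 rows → {B,C} takes values {(I, 6), (J, 4)} — violation
A=2: 3 rows → {B,C} = (N, 3), (N, 3), (N, 3) ✓
The only A value with inconsistent RHS is A=3.

3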